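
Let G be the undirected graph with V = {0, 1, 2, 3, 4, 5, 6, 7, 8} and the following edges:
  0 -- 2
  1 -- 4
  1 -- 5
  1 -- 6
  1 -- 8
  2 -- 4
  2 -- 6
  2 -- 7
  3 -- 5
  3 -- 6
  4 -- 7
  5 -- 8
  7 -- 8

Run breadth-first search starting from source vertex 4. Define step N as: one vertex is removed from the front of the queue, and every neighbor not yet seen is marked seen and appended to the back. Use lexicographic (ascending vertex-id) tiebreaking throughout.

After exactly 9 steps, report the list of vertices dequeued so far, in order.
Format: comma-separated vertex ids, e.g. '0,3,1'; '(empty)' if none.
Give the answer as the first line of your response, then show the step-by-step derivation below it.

4,1,2,7,5,6,8,0,3

step 1: dequeue 4; queue=[1,2,7]; order=4
step 2: dequeue 1; queue=[2,7,5,6,8]; order=4,1
step 3: dequeue 2; queue=[7,5,6,8,0]; order=4,1,2
step 4: dequeue 7; queue=[5,6,8,0]; order=4,1,2,7
step 5: dequeue 5; queue=[6,8,0,3]; order=4,1,2,7,5
step 6: dequeue 6; queue=[8,0,3]; order=4,1,2,7,5,6
step 7: dequeue 8; queue=[0,3]; order=4,1,2,7,5,6,8
step 8: dequeue 0; queue=[3]; order=4,1,2,7,5,6,8,0
step 9: dequeue 3; queue=[(empty)]; order=4,1,2,7,5,6,8,0,3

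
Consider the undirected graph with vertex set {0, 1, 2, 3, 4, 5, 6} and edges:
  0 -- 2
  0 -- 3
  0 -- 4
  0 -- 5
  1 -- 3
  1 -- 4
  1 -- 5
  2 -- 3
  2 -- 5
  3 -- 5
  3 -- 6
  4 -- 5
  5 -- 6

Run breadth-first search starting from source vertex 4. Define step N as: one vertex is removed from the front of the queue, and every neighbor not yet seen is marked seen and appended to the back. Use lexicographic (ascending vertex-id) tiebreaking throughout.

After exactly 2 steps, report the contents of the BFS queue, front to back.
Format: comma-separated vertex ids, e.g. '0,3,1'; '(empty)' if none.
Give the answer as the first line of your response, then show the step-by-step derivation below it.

1,5,2,3

step 1: dequeue 4; queue=[0,1,5]; order=4
step 2: dequeue 0; queue=[1,5,2,3]; order=4,0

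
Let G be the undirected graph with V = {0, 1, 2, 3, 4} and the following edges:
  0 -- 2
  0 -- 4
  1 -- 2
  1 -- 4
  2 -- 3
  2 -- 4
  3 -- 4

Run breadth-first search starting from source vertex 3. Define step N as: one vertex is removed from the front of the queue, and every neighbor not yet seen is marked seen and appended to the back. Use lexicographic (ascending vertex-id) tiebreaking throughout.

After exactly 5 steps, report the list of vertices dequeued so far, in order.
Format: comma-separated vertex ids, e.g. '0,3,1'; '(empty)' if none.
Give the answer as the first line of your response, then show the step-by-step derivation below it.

3,2,4,0,1

step 1: dequeue 3; queue=[2,4]; order=3
step 2: dequeue 2; queue=[4,0,1]; order=3,2
step 3: dequeue 4; queue=[0,1]; order=3,2,4
step 4: dequeue 0; queue=[1]; order=3,2,4,0
step 5: dequeue 1; queue=[(empty)]; order=3,2,4,0,1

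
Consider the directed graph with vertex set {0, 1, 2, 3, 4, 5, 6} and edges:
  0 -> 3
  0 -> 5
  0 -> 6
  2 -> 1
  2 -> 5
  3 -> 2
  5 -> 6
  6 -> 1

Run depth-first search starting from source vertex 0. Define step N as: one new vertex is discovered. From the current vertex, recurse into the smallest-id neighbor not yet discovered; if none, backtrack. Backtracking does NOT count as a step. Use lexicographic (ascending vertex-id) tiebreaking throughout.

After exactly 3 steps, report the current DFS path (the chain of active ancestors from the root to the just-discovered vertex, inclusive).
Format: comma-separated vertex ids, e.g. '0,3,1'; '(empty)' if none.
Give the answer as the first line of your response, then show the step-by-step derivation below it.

0,3,2

step 1: discover 0; path=0; order=0
step 2: discover 3; path=0>3; order=0,3
step 3: discover 2; path=0>3>2; order=0,3,2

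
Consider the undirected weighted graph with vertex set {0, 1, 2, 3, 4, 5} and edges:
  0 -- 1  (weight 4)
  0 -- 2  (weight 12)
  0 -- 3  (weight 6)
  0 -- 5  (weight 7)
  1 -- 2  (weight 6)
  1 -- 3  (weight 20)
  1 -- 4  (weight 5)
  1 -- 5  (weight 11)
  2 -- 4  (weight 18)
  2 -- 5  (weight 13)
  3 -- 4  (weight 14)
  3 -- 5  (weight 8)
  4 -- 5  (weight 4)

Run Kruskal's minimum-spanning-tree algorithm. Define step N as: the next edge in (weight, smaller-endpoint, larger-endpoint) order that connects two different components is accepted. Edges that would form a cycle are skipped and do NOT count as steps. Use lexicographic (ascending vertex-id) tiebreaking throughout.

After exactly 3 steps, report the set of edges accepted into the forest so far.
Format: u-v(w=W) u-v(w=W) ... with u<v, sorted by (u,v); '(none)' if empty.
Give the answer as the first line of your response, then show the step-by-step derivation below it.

0-1(w=4) 1-4(w=5) 4-5(w=4)

step 1: add edge 0-1 (w=4); MST = {0-1(w=4)}
step 2: add edge 4-5 (w=4); MST = {0-1(w=4) 4-5(w=4)}
step 3: add edge 1-4 (w=5); MST = {0-1(w=4) 1-4(w=5) 4-5(w=4)}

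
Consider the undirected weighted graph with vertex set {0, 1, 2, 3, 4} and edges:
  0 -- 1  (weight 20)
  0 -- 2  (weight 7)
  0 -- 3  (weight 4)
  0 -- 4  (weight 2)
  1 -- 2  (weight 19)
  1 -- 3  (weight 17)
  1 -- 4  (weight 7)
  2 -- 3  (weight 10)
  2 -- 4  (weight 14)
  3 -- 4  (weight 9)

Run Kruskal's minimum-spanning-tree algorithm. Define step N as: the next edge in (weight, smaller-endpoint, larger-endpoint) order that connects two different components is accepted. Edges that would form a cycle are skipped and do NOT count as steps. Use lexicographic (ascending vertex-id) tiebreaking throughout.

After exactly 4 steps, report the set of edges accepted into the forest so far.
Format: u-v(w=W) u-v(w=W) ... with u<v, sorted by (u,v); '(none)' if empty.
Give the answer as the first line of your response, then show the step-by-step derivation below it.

0-2(w=7) 0-3(w=4) 0-4(w=2) 1-4(w=7)

step 1: add edge 0-4 (w=2); MST = {0-4(w=2)}
step 2: add edge 0-3 (w=4); MST = {0-3(w=4) 0-4(w=2)}
step 3: add edge 0-2 (w=7); MST = {0-2(w=7) 0-3(w=4) 0-4(w=2)}
step 4: add edge 1-4 (w=7); MST = {0-2(w=7) 0-3(w=4) 0-4(w=2) 1-4(w=7)}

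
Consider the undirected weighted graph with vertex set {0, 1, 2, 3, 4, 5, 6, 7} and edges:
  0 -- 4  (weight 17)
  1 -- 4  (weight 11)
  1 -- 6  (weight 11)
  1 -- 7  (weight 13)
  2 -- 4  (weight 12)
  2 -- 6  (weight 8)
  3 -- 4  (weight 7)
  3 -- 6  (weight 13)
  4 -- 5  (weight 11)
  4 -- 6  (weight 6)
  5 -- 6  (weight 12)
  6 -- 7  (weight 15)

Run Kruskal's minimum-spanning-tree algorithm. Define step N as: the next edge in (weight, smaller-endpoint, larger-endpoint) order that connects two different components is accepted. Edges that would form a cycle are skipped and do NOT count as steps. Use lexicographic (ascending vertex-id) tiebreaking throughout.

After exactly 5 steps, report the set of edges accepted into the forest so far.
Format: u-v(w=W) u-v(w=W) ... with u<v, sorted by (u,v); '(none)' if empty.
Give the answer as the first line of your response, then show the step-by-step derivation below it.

1-4(w=11) 2-6(w=8) 3-4(w=7) 4-5(w=11) 4-6(w=6)

step 1: add edge 4-6 (w=6); MST = {4-6(w=6)}
step 2: add edge 3-4 (w=7); MST = {3-4(w=7) 4-6(w=6)}
step 3: add edge 2-6 (w=8); MST = {2-6(w=8) 3-4(w=7) 4-6(w=6)}
step 4: add edge 1-4 (w=11); MST = {1-4(w=11) 2-6(w=8) 3-4(w=7) 4-6(w=6)}
step 5: add edge 4-5 (w=11); MST = {1-4(w=11) 2-6(w=8) 3-4(w=7) 4-5(w=11) 4-6(w=6)}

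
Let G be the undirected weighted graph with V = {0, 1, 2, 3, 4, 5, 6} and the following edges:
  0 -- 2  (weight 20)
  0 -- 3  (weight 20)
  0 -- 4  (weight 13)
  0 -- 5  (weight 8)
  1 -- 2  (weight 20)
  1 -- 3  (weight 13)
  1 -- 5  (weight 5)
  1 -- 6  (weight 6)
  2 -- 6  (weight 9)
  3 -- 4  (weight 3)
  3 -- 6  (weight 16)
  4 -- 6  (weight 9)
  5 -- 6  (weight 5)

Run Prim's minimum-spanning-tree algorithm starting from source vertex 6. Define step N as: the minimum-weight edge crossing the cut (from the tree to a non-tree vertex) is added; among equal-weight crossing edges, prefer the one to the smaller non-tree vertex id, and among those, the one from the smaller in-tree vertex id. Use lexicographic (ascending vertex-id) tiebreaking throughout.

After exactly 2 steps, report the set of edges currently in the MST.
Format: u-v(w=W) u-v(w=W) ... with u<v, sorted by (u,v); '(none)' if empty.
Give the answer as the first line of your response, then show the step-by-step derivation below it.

1-5(w=5) 5-6(w=5)

step 1: add edge 5-6 (w=5); MST = {5-6(w=5)}
step 2: add edge 1-5 (w=5); MST = {1-5(w=5) 5-6(w=5)}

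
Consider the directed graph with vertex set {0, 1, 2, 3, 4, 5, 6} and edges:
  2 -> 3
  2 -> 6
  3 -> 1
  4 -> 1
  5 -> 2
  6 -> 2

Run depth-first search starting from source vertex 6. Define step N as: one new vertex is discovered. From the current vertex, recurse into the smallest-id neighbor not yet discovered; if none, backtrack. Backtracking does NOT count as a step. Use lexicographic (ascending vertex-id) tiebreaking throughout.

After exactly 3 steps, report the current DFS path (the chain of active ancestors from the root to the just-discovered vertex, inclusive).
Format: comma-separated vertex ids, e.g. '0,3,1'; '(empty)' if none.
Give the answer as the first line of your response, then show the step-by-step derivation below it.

6,2,3

step 1: discover 6; path=6; order=6
step 2: discover 2; path=6>2; order=6,2
step 3: discover 3; path=6>2>3; order=6,2,3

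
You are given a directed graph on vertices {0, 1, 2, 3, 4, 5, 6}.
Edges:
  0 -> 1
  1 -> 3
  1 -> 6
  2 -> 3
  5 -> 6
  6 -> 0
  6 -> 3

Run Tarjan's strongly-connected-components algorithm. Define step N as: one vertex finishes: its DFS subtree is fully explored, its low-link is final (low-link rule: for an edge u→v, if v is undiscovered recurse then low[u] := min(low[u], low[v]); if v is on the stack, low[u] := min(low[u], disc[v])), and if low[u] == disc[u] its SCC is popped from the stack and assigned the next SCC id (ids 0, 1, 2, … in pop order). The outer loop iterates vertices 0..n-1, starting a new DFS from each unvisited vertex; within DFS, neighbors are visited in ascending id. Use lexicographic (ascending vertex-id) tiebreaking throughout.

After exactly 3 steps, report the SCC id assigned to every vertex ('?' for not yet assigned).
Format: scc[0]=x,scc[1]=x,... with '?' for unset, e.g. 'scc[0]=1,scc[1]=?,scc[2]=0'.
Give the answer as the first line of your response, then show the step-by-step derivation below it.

scc[0]=?,scc[1]=?,scc[2]=?,scc[3]=0,scc[4]=?,scc[5]=?,scc[6]=?

step 1: low=(low[0]=0,low[1]=1,low[2]=?,low[3]=2,low[4]=?,low[5]=?,low[6]=?); scc=(scc[0]=?,scc[1]=?,scc[2]=?,scc[3]=0,scc[4]=?,scc[5]=?,scc[6]=?)
step 2: low=(low[0]=0,low[1]=1,low[2]=?,low[3]=2,low[4]=?,low[5]=?,low[6]=0); scc=(scc[0]=?,scc[1]=?,scc[2]=?,scc[3]=0,scc[4]=?,scc[5]=?,scc[6]=?)
step 3: low=(low[0]=0,low[1]=0,low[2]=?,low[3]=2,low[4]=?,low[5]=?,low[6]=0); scc=(scc[0]=?,scc[1]=?,scc[2]=?,scc[3]=0,scc[4]=?,scc[5]=?,scc[6]=?)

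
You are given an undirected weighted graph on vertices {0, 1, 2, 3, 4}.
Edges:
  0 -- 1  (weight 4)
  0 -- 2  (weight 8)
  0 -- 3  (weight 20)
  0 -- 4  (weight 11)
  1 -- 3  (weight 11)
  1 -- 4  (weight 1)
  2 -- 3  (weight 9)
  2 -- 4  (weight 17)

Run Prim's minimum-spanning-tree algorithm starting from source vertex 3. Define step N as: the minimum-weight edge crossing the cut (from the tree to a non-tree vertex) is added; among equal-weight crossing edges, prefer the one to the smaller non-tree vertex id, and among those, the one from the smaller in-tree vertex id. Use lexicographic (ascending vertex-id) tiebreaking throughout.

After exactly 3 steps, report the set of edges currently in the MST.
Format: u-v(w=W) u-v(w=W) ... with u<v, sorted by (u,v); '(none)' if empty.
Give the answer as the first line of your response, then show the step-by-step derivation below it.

0-1(w=4) 0-2(w=8) 2-3(w=9)

step 1: add edge 2-3 (w=9); MST = {2-3(w=9)}
step 2: add edge 0-2 (w=8); MST = {0-2(w=8) 2-3(w=9)}
step 3: add edge 0-1 (w=4); MST = {0-1(w=4) 0-2(w=8) 2-3(w=9)}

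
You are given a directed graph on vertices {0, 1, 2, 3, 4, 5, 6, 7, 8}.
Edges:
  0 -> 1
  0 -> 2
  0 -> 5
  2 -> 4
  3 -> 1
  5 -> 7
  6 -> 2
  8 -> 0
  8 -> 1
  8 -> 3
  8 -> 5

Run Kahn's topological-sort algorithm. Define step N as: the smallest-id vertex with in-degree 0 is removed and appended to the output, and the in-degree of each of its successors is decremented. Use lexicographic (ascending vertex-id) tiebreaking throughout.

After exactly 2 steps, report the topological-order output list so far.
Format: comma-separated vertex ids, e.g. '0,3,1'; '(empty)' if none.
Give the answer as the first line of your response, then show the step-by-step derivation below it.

6,8

step 1: output 6; order=[6]; indeg=(1,3,1,1,1,2,0,1,0)
step 2: output 8; order=[6,8]; indeg=(0,2,1,0,1,1,0,1,0)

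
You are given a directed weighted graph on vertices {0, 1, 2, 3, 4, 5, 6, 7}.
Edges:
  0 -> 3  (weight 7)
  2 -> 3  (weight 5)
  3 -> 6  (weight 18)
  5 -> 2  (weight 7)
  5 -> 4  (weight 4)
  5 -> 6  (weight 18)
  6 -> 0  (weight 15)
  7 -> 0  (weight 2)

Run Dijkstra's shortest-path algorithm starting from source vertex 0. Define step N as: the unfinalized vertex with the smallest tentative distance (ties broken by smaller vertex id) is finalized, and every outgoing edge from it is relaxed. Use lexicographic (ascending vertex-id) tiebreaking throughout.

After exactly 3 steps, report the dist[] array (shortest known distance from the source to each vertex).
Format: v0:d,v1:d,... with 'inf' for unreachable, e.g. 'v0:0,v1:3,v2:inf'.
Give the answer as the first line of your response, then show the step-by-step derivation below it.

v0:0,v1:inf,v2:inf,v3:7,v4:inf,v5:inf,v6:25,v7:inf

step 1: dist = v0:0,v1:inf,v2:inf,v3:7,v4:inf,v5:inf,v6:inf,v7:inf
step 2: dist = v0:0,v1:inf,v2:inf,v3:7,v4:inf,v5:inf,v6:25,v7:inf
step 3: dist = v0:0,v1:inf,v2:inf,v3:7,v4:inf,v5:inf,v6:25,v7:inf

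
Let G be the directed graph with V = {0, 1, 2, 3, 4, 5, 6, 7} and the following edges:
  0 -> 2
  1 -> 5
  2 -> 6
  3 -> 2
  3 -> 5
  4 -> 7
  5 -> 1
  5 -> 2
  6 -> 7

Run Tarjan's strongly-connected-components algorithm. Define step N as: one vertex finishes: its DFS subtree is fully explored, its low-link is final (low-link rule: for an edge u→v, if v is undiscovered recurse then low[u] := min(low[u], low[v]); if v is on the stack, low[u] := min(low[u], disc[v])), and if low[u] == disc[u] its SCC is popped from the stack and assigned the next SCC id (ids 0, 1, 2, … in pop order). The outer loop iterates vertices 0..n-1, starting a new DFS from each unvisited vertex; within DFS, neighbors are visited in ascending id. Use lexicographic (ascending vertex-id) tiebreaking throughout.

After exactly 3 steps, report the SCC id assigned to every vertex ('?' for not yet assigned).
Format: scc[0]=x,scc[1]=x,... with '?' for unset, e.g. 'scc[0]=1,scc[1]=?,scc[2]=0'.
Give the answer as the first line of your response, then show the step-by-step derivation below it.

scc[0]=?,scc[1]=?,scc[2]=2,scc[3]=?,scc[4]=?,scc[5]=?,scc[6]=1,scc[7]=0

step 1: low=(low[0]=0,low[1]=?,low[2]=1,low[3]=?,low[4]=?,low[5]=?,low[6]=2,low[7]=3); scc=(scc[0]=?,scc[1]=?,scc[2]=?,scc[3]=?,scc[4]=?,scc[5]=?,scc[6]=?,scc[7]=0)
step 2: low=(low[0]=0,low[1]=?,low[2]=1,low[3]=?,low[4]=?,low[5]=?,low[6]=2,low[7]=3); scc=(scc[0]=?,scc[1]=?,scc[2]=?,scc[3]=?,scc[4]=?,scc[5]=?,scc[6]=1,scc[7]=0)
step 3: low=(low[0]=0,low[1]=?,low[2]=1,low[3]=?,low[4]=?,low[5]=?,low[6]=2,low[7]=3); scc=(scc[0]=?,scc[1]=?,scc[2]=2,scc[3]=?,scc[4]=?,scc[5]=?,scc[6]=1,scc[7]=0)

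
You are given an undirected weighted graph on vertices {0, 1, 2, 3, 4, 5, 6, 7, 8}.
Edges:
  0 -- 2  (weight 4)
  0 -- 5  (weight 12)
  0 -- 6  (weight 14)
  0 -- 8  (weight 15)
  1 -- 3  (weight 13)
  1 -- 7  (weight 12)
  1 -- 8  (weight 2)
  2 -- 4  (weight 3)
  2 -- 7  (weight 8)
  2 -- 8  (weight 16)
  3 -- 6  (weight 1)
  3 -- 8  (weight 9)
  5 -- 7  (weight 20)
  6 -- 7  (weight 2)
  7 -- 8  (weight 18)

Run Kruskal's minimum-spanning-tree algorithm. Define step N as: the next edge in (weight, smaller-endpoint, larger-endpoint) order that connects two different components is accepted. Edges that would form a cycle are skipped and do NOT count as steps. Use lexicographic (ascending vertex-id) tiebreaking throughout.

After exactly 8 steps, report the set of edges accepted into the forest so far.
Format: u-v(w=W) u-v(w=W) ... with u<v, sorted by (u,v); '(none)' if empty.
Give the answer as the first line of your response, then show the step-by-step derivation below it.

0-2(w=4) 0-5(w=12) 1-8(w=2) 2-4(w=3) 2-7(w=8) 3-6(w=1) 3-8(w=9) 6-7(w=2)

step 1: add edge 3-6 (w=1); MST = {3-6(w=1)}
step 2: add edge 1-8 (w=2); MST = {1-8(w=2) 3-6(w=1)}
step 3: add edge 6-7 (w=2); MST = {1-8(w=2) 3-6(w=1) 6-7(w=2)}
step 4: add edge 2-4 (w=3); MST = {1-8(w=2) 2-4(w=3) 3-6(w=1) 6-7(w=2)}
step 5: add edge 0-2 (w=4); MST = {0-2(w=4) 1-8(w=2) 2-4(w=3) 3-6(w=1) 6-7(w=2)}
step 6: add edge 2-7 (w=8); MST = {0-2(w=4) 1-8(w=2) 2-4(w=3) 2-7(w=8) 3-6(w=1) 6-7(w=2)}
step 7: add edge 3-8 (w=9); MST = {0-2(w=4) 1-8(w=2) 2-4(w=3) 2-7(w=8) 3-6(w=1) 3-8(w=9) 6-7(w=2)}
step 8: add edge 0-5 (w=12); MST = {0-2(w=4) 0-5(w=12) 1-8(w=2) 2-4(w=3) 2-7(w=8) 3-6(w=1) 3-8(w=9) 6-7(w=2)}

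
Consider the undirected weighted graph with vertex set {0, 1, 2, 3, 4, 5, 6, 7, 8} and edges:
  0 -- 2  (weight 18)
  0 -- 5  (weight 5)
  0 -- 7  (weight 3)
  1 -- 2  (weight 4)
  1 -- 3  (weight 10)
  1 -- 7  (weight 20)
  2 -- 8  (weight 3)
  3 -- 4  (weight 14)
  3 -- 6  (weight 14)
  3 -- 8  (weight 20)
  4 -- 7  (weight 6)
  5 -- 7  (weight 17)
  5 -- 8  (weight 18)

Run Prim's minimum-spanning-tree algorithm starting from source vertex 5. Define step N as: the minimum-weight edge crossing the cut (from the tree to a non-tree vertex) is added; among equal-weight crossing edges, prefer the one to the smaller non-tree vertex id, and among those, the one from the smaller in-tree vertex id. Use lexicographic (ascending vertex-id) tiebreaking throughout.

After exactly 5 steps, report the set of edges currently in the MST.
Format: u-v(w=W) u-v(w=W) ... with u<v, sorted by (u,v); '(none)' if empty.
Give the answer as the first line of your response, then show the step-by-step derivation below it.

0-5(w=5) 0-7(w=3) 1-3(w=10) 3-4(w=14) 4-7(w=6)

step 1: add edge 0-5 (w=5); MST = {0-5(w=5)}
step 2: add edge 0-7 (w=3); MST = {0-5(w=5) 0-7(w=3)}
step 3: add edge 4-7 (w=6); MST = {0-5(w=5) 0-7(w=3) 4-7(w=6)}
step 4: add edge 3-4 (w=14); MST = {0-5(w=5) 0-7(w=3) 3-4(w=14) 4-7(w=6)}
step 5: add edge 1-3 (w=10); MST = {0-5(w=5) 0-7(w=3) 1-3(w=10) 3-4(w=14) 4-7(w=6)}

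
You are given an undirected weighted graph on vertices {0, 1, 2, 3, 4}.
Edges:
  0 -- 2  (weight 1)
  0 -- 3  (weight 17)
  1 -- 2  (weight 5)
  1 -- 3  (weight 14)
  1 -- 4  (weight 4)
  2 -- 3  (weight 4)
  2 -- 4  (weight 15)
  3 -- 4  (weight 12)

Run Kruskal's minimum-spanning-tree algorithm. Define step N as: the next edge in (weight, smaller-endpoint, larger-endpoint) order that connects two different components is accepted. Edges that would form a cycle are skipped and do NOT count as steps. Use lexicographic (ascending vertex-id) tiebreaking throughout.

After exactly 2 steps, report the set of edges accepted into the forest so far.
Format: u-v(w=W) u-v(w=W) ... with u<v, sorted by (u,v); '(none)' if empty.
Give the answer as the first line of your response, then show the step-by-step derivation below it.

0-2(w=1) 1-4(w=4)

step 1: add edge 0-2 (w=1); MST = {0-2(w=1)}
step 2: add edge 1-4 (w=4); MST = {0-2(w=1) 1-4(w=4)}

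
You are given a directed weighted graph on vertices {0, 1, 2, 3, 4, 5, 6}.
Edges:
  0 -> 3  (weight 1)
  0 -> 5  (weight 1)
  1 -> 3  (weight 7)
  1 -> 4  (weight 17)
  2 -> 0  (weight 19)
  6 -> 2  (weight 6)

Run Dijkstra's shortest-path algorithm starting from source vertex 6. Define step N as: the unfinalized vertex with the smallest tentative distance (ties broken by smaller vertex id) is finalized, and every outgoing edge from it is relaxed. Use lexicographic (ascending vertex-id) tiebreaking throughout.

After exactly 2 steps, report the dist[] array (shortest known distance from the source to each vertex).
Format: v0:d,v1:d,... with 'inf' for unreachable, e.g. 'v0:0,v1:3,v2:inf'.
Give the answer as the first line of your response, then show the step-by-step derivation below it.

v0:25,v1:inf,v2:6,v3:inf,v4:inf,v5:inf,v6:0

step 1: dist = v0:inf,v1:inf,v2:6,v3:inf,v4:inf,v5:inf,v6:0
step 2: dist = v0:25,v1:inf,v2:6,v3:inf,v4:inf,v5:inf,v6:0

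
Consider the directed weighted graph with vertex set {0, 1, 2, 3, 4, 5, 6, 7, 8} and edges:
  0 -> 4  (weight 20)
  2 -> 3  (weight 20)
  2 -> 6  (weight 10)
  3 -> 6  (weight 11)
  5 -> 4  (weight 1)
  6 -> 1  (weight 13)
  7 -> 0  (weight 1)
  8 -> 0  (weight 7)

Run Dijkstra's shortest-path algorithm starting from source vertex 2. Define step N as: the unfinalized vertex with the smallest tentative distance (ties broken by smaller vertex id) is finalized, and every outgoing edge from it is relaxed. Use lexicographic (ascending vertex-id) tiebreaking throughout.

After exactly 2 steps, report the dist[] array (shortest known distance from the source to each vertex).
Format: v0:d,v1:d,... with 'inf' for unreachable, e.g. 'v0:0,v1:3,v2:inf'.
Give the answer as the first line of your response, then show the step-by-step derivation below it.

v0:inf,v1:23,v2:0,v3:20,v4:inf,v5:inf,v6:10,v7:inf,v8:inf

step 1: dist = v0:inf,v1:inf,v2:0,v3:20,v4:inf,v5:inf,v6:10,v7:inf,v8:inf
step 2: dist = v0:inf,v1:23,v2:0,v3:20,v4:inf,v5:inf,v6:10,v7:inf,v8:inf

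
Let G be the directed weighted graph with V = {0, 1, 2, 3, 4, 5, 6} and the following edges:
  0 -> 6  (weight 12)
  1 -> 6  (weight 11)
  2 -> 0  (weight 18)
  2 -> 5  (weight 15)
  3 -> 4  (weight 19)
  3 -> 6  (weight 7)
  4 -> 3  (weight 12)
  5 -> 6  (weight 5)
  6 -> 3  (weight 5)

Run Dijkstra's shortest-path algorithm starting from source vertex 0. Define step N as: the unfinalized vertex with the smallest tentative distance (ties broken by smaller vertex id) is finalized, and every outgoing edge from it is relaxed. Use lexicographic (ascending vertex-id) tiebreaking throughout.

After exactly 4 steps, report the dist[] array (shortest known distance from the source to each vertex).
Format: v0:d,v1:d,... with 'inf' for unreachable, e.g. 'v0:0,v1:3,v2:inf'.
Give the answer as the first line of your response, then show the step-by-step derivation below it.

v0:0,v1:inf,v2:inf,v3:17,v4:36,v5:inf,v6:12

step 1: dist = v0:0,v1:inf,v2:inf,v3:inf,v4:inf,v5:inf,v6:12
step 2: dist = v0:0,v1:inf,v2:inf,v3:17,v4:inf,v5:inf,v6:12
step 3: dist = v0:0,v1:inf,v2:inf,v3:17,v4:36,v5:inf,v6:12
step 4: dist = v0:0,v1:inf,v2:inf,v3:17,v4:36,v5:inf,v6:12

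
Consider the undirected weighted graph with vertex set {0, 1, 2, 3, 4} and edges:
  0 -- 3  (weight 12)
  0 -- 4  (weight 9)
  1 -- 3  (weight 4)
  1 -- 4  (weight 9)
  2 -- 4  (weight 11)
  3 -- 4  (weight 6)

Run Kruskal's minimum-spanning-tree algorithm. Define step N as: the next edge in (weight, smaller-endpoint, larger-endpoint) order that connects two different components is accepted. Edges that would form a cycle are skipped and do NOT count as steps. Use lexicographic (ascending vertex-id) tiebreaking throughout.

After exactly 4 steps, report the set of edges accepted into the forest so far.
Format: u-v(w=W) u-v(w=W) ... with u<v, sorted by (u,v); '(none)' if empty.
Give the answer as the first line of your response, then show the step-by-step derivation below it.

0-4(w=9) 1-3(w=4) 2-4(w=11) 3-4(w=6)

step 1: add edge 1-3 (w=4); MST = {1-3(w=4)}
step 2: add edge 3-4 (w=6); MST = {1-3(w=4) 3-4(w=6)}
step 3: add edge 0-4 (w=9); MST = {0-4(w=9) 1-3(w=4) 3-4(w=6)}
step 4: add edge 2-4 (w=11); MST = {0-4(w=9) 1-3(w=4) 2-4(w=11) 3-4(w=6)}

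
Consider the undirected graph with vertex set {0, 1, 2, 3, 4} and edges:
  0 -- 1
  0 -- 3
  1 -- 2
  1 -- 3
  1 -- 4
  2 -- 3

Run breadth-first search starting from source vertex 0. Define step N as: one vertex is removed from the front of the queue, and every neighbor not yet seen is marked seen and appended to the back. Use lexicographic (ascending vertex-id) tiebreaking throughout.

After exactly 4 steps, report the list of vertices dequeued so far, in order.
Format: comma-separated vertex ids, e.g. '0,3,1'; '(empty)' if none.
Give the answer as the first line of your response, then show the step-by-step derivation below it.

0,1,3,2

step 1: dequeue 0; queue=[1,3]; order=0
step 2: dequeue 1; queue=[3,2,4]; order=0,1
step 3: dequeue 3; queue=[2,4]; order=0,1,3
step 4: dequeue 2; queue=[4]; order=0,1,3,2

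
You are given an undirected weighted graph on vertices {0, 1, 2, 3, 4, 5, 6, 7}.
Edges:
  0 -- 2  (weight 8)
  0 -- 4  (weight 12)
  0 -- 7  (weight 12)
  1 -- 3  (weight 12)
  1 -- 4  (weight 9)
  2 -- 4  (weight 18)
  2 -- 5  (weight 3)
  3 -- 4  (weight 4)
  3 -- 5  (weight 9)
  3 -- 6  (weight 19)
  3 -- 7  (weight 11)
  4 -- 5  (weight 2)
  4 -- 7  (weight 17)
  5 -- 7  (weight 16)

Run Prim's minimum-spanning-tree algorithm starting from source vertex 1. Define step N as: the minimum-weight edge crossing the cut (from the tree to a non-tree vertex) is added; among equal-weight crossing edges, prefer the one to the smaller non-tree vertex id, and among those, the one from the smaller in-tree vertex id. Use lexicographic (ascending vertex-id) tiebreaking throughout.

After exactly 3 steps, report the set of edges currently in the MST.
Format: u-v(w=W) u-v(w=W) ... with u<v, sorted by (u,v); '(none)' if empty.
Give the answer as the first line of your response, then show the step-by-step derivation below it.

1-4(w=9) 2-5(w=3) 4-5(w=2)

step 1: add edge 1-4 (w=9); MST = {1-4(w=9)}
step 2: add edge 4-5 (w=2); MST = {1-4(w=9) 4-5(w=2)}
step 3: add edge 2-5 (w=3); MST = {1-4(w=9) 2-5(w=3) 4-5(w=2)}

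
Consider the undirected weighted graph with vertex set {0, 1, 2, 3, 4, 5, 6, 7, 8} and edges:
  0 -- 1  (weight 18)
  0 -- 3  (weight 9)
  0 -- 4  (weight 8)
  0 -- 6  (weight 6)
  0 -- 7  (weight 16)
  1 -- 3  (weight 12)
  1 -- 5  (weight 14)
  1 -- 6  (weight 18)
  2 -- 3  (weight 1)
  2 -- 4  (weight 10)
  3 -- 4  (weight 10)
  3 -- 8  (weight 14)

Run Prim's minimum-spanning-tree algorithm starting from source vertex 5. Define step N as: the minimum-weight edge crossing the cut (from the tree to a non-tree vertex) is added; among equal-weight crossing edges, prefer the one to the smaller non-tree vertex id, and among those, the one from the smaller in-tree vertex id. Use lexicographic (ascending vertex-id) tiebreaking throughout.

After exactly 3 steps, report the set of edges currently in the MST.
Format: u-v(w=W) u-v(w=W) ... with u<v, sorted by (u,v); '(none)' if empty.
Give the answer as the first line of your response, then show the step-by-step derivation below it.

1-3(w=12) 1-5(w=14) 2-3(w=1)

step 1: add edge 1-5 (w=14); MST = {1-5(w=14)}
step 2: add edge 1-3 (w=12); MST = {1-3(w=12) 1-5(w=14)}
step 3: add edge 2-3 (w=1); MST = {1-3(w=12) 1-5(w=14) 2-3(w=1)}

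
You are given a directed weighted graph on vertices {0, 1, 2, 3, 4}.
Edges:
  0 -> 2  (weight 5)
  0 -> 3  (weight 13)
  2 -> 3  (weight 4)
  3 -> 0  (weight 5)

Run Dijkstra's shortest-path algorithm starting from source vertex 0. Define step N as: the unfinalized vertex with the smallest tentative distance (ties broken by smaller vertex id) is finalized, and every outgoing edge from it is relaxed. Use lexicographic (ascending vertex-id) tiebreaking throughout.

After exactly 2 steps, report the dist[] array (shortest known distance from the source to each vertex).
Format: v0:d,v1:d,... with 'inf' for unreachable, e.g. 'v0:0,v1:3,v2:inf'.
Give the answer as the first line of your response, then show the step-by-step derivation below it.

v0:0,v1:inf,v2:5,v3:9,v4:inf

step 1: dist = v0:0,v1:inf,v2:5,v3:13,v4:inf
step 2: dist = v0:0,v1:inf,v2:5,v3:9,v4:inf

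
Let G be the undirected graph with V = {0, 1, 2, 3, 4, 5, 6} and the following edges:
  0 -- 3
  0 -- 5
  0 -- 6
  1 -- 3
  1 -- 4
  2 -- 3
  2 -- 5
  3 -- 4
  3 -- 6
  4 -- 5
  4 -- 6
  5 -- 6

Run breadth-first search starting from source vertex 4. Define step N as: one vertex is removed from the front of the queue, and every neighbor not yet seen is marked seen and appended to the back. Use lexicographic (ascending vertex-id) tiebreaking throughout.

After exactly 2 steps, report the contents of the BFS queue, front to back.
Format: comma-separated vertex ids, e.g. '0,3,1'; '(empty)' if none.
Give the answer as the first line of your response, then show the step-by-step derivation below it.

3,5,6

step 1: dequeue 4; queue=[1,3,5,6]; order=4
step 2: dequeue 1; queue=[3,5,6]; order=4,1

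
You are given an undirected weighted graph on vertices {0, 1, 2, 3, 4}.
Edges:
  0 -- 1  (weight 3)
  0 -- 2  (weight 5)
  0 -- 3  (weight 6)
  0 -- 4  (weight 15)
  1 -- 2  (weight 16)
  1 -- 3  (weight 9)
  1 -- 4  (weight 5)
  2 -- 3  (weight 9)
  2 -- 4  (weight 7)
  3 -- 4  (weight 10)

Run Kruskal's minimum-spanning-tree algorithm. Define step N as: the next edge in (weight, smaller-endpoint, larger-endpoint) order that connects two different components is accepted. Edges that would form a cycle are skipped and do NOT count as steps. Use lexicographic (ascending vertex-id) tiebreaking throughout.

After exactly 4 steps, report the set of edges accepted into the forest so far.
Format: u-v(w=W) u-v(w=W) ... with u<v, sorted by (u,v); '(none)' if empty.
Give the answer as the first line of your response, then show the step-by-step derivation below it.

0-1(w=3) 0-2(w=5) 0-3(w=6) 1-4(w=5)

step 1: add edge 0-1 (w=3); MST = {0-1(w=3)}
step 2: add edge 0-2 (w=5); MST = {0-1(w=3) 0-2(w=5)}
step 3: add edge 1-4 (w=5); MST = {0-1(w=3) 0-2(w=5) 1-4(w=5)}
step 4: add edge 0-3 (w=6); MST = {0-1(w=3) 0-2(w=5) 0-3(w=6) 1-4(w=5)}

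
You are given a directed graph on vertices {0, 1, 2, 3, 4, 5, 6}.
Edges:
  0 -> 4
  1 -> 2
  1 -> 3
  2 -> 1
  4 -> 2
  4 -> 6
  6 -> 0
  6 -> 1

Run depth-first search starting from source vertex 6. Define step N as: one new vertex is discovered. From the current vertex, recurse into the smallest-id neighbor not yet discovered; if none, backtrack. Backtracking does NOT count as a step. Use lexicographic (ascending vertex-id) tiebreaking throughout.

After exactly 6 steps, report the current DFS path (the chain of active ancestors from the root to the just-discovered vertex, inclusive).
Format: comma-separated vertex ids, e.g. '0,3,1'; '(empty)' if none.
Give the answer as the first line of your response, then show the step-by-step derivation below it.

6,0,4,2,1,3

step 1: discover 6; path=6; order=6
step 2: discover 0; path=6>0; order=6,0
step 3: discover 4; path=6>0>4; order=6,0,4
step 4: discover 2; path=6>0>4>2; order=6,0,4,2
step 5: discover 1; path=6>0>4>2>1; order=6,0,4,2,1
step 6: discover 3; path=6>0>4>2>1>3; order=6,0,4,2,1,3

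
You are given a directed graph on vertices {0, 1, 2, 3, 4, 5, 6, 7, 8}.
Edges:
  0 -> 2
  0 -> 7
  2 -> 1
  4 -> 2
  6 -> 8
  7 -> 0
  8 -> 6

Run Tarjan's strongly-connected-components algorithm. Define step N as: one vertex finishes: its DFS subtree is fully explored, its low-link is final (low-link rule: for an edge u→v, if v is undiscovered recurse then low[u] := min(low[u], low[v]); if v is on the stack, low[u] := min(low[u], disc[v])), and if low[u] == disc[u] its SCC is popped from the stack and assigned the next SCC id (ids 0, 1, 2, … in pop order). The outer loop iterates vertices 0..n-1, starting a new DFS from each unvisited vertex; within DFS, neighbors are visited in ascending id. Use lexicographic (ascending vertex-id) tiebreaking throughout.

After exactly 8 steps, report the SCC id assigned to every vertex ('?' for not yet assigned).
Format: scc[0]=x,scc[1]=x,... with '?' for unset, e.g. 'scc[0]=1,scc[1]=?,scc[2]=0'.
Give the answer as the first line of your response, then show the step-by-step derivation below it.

scc[0]=2,scc[1]=0,scc[2]=1,scc[3]=3,scc[4]=4,scc[5]=5,scc[6]=?,scc[7]=2,scc[8]=?

step 1: low=(low[0]=0,low[1]=2,low[2]=1,low[3]=?,low[4]=?,low[5]=?,low[6]=?,low[7]=?,low[8]=?); scc=(scc[0]=?,scc[1]=0,scc[2]=?,scc[3]=?,scc[4]=?,scc[5]=?,scc[6]=?,scc[7]=?,scc[8]=?)
step 2: low=(low[0]=0,low[1]=2,low[2]=1,low[3]=?,low[4]=?,low[5]=?,low[6]=?,low[7]=?,low[8]=?); scc=(scc[0]=?,scc[1]=0,scc[2]=1,scc[3]=?,scc[4]=?,scc[5]=?,scc[6]=?,scc[7]=?,scc[8]=?)
step 3: low=(low[0]=0,low[1]=2,low[2]=1,low[3]=?,low[4]=?,low[5]=?,low[6]=?,low[7]=0,low[8]=?); scc=(scc[0]=?,scc[1]=0,scc[2]=1,scc[3]=?,scc[4]=?,scc[5]=?,scc[6]=?,scc[7]=?,scc[8]=?)
step 4: low=(low[0]=0,low[1]=2,low[2]=1,low[3]=?,low[4]=?,low[5]=?,low[6]=?,low[7]=0,low[8]=?); scc=(scc[0]=2,scc[1]=0,scc[2]=1,scc[3]=?,scc[4]=?,scc[5]=?,scc[6]=?,scc[7]=2,scc[8]=?)
step 5: low=(low[0]=0,low[1]=2,low[2]=1,low[3]=4,low[4]=?,low[5]=?,low[6]=?,low[7]=0,low[8]=?); scc=(scc[0]=2,scc[1]=0,scc[2]=1,scc[3]=3,scc[4]=?,scc[5]=?,scc[6]=?,scc[7]=2,scc[8]=?)
step 6: low=(low[0]=0,low[1]=2,low[2]=1,low[3]=4,low[4]=5,low[5]=?,low[6]=?,low[7]=0,low[8]=?); scc=(scc[0]=2,scc[1]=0,scc[2]=1,scc[3]=3,scc[4]=4,scc[5]=?,scc[6]=?,scc[7]=2,scc[8]=?)
step 7: low=(low[0]=0,low[1]=2,low[2]=1,low[3]=4,low[4]=5,low[5]=6,low[6]=?,low[7]=0,low[8]=?); scc=(scc[0]=2,scc[1]=0,scc[2]=1,scc[3]=3,scc[4]=4,scc[5]=5,scc[6]=?,scc[7]=2,scc[8]=?)
step 8: low=(low[0]=0,low[1]=2,low[2]=1,low[3]=4,low[4]=5,low[5]=6,low[6]=7,low[7]=0,low[8]=7); scc=(scc[0]=2,scc[1]=0,scc[2]=1,scc[3]=3,scc[4]=4,scc[5]=5,scc[6]=?,scc[7]=2,scc[8]=?)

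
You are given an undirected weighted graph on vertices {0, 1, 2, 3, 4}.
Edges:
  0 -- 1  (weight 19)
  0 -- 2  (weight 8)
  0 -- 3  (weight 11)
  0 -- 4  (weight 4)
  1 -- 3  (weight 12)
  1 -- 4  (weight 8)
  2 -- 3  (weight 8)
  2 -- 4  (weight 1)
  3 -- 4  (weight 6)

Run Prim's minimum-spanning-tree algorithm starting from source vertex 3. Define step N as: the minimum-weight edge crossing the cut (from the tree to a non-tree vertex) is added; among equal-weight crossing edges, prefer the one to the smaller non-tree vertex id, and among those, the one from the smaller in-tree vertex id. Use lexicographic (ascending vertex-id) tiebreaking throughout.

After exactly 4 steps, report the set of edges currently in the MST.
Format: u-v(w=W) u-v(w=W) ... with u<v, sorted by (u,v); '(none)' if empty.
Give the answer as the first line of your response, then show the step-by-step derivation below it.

0-4(w=4) 1-4(w=8) 2-4(w=1) 3-4(w=6)

step 1: add edge 3-4 (w=6); MST = {3-4(w=6)}
step 2: add edge 2-4 (w=1); MST = {2-4(w=1) 3-4(w=6)}
step 3: add edge 0-4 (w=4); MST = {0-4(w=4) 2-4(w=1) 3-4(w=6)}
step 4: add edge 1-4 (w=8); MST = {0-4(w=4) 1-4(w=8) 2-4(w=1) 3-4(w=6)}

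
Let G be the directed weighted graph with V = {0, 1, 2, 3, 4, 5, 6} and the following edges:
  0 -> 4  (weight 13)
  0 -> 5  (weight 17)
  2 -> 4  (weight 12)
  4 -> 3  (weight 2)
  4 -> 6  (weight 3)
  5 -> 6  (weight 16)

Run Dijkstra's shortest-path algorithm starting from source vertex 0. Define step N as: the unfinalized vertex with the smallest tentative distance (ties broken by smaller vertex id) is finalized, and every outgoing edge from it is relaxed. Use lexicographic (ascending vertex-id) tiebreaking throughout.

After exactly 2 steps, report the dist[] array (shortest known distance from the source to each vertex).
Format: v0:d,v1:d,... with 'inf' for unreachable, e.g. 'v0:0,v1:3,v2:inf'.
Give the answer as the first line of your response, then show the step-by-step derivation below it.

v0:0,v1:inf,v2:inf,v3:15,v4:13,v5:17,v6:16

step 1: dist = v0:0,v1:inf,v2:inf,v3:inf,v4:13,v5:17,v6:inf
step 2: dist = v0:0,v1:inf,v2:inf,v3:15,v4:13,v5:17,v6:16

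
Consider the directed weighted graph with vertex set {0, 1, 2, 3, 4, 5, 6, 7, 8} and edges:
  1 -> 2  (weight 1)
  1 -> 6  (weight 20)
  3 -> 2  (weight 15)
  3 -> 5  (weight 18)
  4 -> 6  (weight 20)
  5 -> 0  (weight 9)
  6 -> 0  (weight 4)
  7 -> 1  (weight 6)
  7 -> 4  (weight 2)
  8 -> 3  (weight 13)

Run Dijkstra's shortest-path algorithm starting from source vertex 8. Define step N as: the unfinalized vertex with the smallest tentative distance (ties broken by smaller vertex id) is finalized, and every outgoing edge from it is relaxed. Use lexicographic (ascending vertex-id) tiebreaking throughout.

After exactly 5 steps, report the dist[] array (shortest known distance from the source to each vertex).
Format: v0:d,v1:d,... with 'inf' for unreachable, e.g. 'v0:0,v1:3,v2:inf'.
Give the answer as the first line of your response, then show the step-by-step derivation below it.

v0:40,v1:inf,v2:28,v3:13,v4:inf,v5:31,v6:inf,v7:inf,v8:0

step 1: dist = v0:inf,v1:inf,v2:inf,v3:13,v4:inf,v5:inf,v6:inf,v7:inf,v8:0
step 2: dist = v0:inf,v1:inf,v2:28,v3:13,v4:inf,v5:31,v6:inf,v7:inf,v8:0
step 3: dist = v0:inf,v1:inf,v2:28,v3:13,v4:inf,v5:31,v6:inf,v7:inf,v8:0
step 4: dist = v0:40,v1:inf,v2:28,v3:13,v4:inf,v5:31,v6:inf,v7:inf,v8:0
step 5: dist = v0:40,v1:inf,v2:28,v3:13,v4:inf,v5:31,v6:inf,v7:inf,v8:0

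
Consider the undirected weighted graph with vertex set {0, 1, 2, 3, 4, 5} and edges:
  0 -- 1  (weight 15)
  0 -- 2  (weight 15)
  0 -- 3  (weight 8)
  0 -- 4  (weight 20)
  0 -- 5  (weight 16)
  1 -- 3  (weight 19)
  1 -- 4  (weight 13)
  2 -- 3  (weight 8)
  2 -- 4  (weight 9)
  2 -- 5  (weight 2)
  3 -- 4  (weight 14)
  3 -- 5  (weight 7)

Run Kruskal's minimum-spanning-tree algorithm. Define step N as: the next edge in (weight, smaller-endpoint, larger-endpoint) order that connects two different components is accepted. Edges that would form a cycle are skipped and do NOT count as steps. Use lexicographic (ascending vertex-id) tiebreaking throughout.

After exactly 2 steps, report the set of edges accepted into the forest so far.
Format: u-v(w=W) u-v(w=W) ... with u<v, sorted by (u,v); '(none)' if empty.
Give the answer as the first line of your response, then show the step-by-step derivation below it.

2-5(w=2) 3-5(w=7)

step 1: add edge 2-5 (w=2); MST = {2-5(w=2)}
step 2: add edge 3-5 (w=7); MST = {2-5(w=2) 3-5(w=7)}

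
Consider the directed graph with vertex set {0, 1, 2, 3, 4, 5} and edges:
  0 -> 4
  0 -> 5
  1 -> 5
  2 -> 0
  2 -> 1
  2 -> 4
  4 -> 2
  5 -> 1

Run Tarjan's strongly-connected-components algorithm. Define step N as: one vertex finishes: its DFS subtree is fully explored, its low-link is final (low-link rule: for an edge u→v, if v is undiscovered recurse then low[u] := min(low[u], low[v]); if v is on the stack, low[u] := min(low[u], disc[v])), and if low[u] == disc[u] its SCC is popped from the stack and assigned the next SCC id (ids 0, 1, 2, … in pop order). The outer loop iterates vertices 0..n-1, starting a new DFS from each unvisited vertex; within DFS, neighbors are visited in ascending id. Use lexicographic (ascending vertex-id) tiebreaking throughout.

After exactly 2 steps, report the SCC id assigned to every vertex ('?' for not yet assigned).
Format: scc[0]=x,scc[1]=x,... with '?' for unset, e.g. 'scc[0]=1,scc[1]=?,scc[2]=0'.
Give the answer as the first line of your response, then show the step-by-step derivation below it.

scc[0]=?,scc[1]=0,scc[2]=?,scc[3]=?,scc[4]=?,scc[5]=0

step 1: low=(low[0]=0,low[1]=3,low[2]=0,low[3]=?,low[4]=1,low[5]=3); scc=(scc[0]=?,scc[1]=?,scc[2]=?,scc[3]=?,scc[4]=?,scc[5]=?)
step 2: low=(low[0]=0,low[1]=3,low[2]=0,low[3]=?,low[4]=1,low[5]=3); scc=(scc[0]=?,scc[1]=0,scc[2]=?,scc[3]=?,scc[4]=?,scc[5]=0)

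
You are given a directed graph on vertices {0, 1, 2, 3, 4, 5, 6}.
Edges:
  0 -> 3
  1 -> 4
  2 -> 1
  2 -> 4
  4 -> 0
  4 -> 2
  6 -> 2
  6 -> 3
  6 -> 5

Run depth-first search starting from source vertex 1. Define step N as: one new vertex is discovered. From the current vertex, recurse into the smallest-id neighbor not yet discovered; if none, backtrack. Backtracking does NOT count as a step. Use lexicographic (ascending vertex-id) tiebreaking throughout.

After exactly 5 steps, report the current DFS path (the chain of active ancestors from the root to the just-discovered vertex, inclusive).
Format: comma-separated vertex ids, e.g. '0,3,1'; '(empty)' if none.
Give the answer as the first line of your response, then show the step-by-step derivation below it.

1,4,2

step 1: discover 1; path=1; order=1
step 2: discover 4; path=1>4; order=1,4
step 3: discover 0; path=1>4>0; order=1,4,0
step 4: discover 3; path=1>4>0>3; order=1,4,0,3
step 5: discover 2; path=1>4>2; order=1,4,0,3,2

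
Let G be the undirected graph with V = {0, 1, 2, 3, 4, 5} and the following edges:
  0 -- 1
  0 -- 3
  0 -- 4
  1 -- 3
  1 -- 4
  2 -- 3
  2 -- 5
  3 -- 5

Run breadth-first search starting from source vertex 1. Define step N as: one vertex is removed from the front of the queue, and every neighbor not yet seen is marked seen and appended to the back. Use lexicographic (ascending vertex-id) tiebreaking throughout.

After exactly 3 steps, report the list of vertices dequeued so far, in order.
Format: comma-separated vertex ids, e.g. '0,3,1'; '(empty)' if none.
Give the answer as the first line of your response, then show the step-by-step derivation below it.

1,0,3

step 1: dequeue 1; queue=[0,3,4]; order=1
step 2: dequeue 0; queue=[3,4]; order=1,0
step 3: dequeue 3; queue=[4,2,5]; order=1,0,3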